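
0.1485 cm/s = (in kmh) 1 cm/s = 0.01 m/s, so 0.1485 cm/s = 0.1485 * 0.01 = 0.001485 m/s. 1 kmh = 0.27777778 m/s, so 0.001485 m/s = 0.001485 / 0.27777778 = 0.005346 kmh. Final answer: 0.005346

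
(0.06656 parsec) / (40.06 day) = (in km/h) 2.136e+09. Check: 1 parsec = 3.0856776e+16 m, so 0.06656 parsec = 0.06656 * 3.0856776e+16 = 2.053827e+15 m. 1 day = 86400 s, so 40.06 day = 40.06 * 86400 = 3461184 s. Combine: 2.053827e+15 m / 3461184 s = 5.9338856e+08 m/s. 1 km/h = 0.27777778 m/s, so 5.9338856e+08 m/s = 5.9338856e+08 / 0.27777778 = 2.1361988e+09 km/h ≈ 2.136e+09 km/h (4 s.f.).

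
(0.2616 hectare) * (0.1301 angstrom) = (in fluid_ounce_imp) 0.001198. Check: 1 hectare = 10000 m^2, so 0.2616 hectare = 0.2616 * 10000 = 2616 m^2. 1 angstrom = 1e-10 m, so 0.1301 angstrom = 0.1301 * 1e-10 = 1.301e-11 m. Combine: 2616 m^2 * 1.301e-11 m = 3.403416e-08 m^3. 1 fluid_ounce_imp = 2.8413063e-05 m^3, so 3.403416e-08 m^3 = 3.403416e-08 / 2.8413063e-05 = 0.001197835 fluid_ounce_imp ≈ 0.001198 fluid_ounce_imp (4 s.f.).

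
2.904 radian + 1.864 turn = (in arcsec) 3.015e+06. Check: 2.904 radian = 2.904 rad. 1 turn = 6.2831853 rad, so 1.864 turn = 1.864 * 6.2831853 = 11.711857 rad. Sum: 2.904 + 11.711857 = 14.615857 rad. 1 arcsec = 4.8481368e-06 rad, so 14.615857 rad = 14.615857 / 4.8481368e-06 = 3014737 arcsec ≈ 3.015e+06 arcsec (4 s.f.).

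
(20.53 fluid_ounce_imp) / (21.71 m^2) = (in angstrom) 2.687e+05. Check: 1 fluid_ounce_imp = 2.8413063e-05 m^3, so 20.53 fluid_ounce_imp = 20.53 * 2.8413063e-05 = 0.00058332017 m^3. 21.71 m^2 is already in m^2. Combine: 0.00058332017 m^3 / 21.71 m^2 = 2.6868732e-05 m. 1 angstrom = 1e-10 m, so 2.6868732e-05 m = 2.6868732e-05 / 1e-10 = 268687.32 angstrom ≈ 2.687e+05 angstrom (4 s.f.).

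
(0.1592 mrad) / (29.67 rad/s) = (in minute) 1 mrad = 0.001 rad, so 0.1592 mrad = 0.1592 * 0.001 = 0.0001592 rad. 29.67 rad/s is already in rad/s. Combine: 0.0001592 rad / 29.67 rad/s = 5.3656892e-06 s. 1 minute = 60 s, so 5.3656892e-06 s = 5.3656892e-06 / 60 = 8.9428154e-08 minute ≈ 8.943e-08 minute (4 s.f.). Final answer: 8.943e-08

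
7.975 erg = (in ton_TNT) 1 erg = 1e-07 J, so 7.975 erg = 7.975 * 1e-07 = 7.975e-07 J. 1 ton_TNT = 4.184e+09 J, so 7.975e-07 J = 7.975e-07 / 4.184e+09 = 1.9060707e-16 ton_TNT ≈ 1.906e-16 ton_TNT (4 s.f.). Final answer: 1.906e-16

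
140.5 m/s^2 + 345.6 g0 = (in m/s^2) 3530. Check: 140.5 m/s^2 is already in m/s^2. 1 g0 = 9.80665 m/s^2, so 345.6 g0 = 345.6 * 9.80665 = 3389.1782 m/s^2. Sum: 140.5 + 3389.1782 = 3529.6782 m/s^2. Result: 3529.6782 m/s^2 ≈ 3530 m/s^2 (4 s.f.).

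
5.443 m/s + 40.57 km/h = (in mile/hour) 37.38. Check: 5.443 m/s is already in m/s. 1 km/h = 0.27777778 m/s, so 40.57 km/h = 40.57 * 0.27777778 = 11.269444 m/s. Sum: 5.443 + 11.269444 = 16.712444 m/s. 1 mile/hour = 0.44704 m/s, so 16.712444 m/s = 16.712444 / 0.44704 = 37.384674 mile/hour ≈ 37.38 mile/hour (4 s.f.).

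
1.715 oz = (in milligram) 4.862e+04. Check: 1 oz = 0.028349523 kg, so 1.715 oz = 1.715 * 0.028349523 = 0.048619432 kg. 1 milligram = 1e-06 kg, so 0.048619432 kg = 0.048619432 / 1e-06 = 48619.432 milligram ≈ 4.862e+04 milligram (4 s.f.).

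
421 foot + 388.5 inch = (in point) 3.917e+05. Check: 1 foot = 0.3048 m, so 421 foot = 421 * 0.3048 = 128.3208 m. 1 inch = 0.0254 m, so 388.5 inch = 388.5 * 0.0254 = 9.8679 m. Sum: 128.3208 + 9.8679 = 138.1887 m. 1 point = 0.00035277778 m, so 138.1887 m = 138.1887 / 0.00035277778 = 391716 point ≈ 3.917e+05 point (4 s.f.).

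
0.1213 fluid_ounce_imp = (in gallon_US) 0.0009105. Check: 1 fluid_ounce_imp = 2.8413063e-05 m^3, so 0.1213 fluid_ounce_imp = 0.1213 * 2.8413063e-05 = 3.4465045e-06 m^3. 1 gallon_US = 0.0037854118 m^3, so 3.4465045e-06 m^3 = 3.4465045e-06 / 0.0037854118 = 0.00091047016 gallon_US ≈ 0.0009105 gallon_US (4 s.f.).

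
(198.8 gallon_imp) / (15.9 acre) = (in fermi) 1.405e+10. Check: 1 gallon_imp = 0.00454609 m^3, so 198.8 gallon_imp = 198.8 * 0.00454609 = 0.90376269 m^3. 1 acre = 4046.8564 m^2, so 15.9 acre = 15.9 * 4046.8564 = 64345.017 m^2. Combine: 0.90376269 m^3 / 64345.017 m^2 = 1.4045574e-05 m. 1 fermi = 1e-15 m, so 1.4045574e-05 m = 1.4045574e-05 / 1e-15 = 1.4045574e+10 fermi ≈ 1.405e+10 fermi (4 s.f.).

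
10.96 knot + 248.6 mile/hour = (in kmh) 420.4. Check: 1 knot = 0.51444444 m/s, so 10.96 knot = 10.96 * 0.51444444 = 5.6383111 m/s. 1 mile/hour = 0.44704 m/s, so 248.6 mile/hour = 248.6 * 0.44704 = 111.13414 m/s. Sum: 5.6383111 + 111.13414 = 116.77246 m/s. 1 kmh = 0.27777778 m/s, so 116.77246 m/s = 116.77246 / 0.27777778 = 420.38084 kmh ≈ 420.4 kmh (4 s.f.).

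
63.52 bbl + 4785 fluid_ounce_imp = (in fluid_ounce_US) 3.461e+05. Check: 1 bbl = 0.15898729 m^3, so 63.52 bbl = 63.52 * 0.15898729 = 10.098873 m^3. 1 fluid_ounce_imp = 2.8413063e-05 m^3, so 4785 fluid_ounce_imp = 4785 * 2.8413063e-05 = 0.1359565 m^3. Sum: 10.098873 + 0.1359565 = 10.234829 m^3. 1 fluid_ounce_US = 2.957353e-05 m^3, so 10.234829 m^3 = 10.234829 / 2.957353e-05 = 346080.76 fluid_ounce_US ≈ 3.461e+05 fluid_ounce_US (4 s.f.).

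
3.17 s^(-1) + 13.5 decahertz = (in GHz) 1.382e-07. Check: 3.17 s^(-1) = 3.17 Hz. 1 decahertz = 10 Hz, so 13.5 decahertz = 13.5 * 10 = 135 Hz. Sum: 3.17 + 135 = 138.17 Hz. 1 GHz = 1e+09 Hz, so 138.17 Hz = 138.17 / 1e+09 = 1.3817e-07 GHz ≈ 1.382e-07 GHz (4 s.f.).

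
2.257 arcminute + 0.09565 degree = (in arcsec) 1 arcminute = 0.00029088821 rad, so 2.257 arcminute = 2.257 * 0.00029088821 = 0.00065653469 rad. 1 degree = 0.017453293 rad, so 0.09565 degree = 0.09565 * 0.017453293 = 0.0016694074 rad. Sum: 0.00065653469 + 0.0016694074 = 0.0023259421 rad. 1 arcsec = 4.8481368e-06 rad, so 0.0023259421 rad = 0.0023259421 / 4.8481368e-06 = 479.76 arcsec ≈ 479.8 arcsec (4 s.f.). Final answer: 479.8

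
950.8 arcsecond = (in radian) 0.00461. Check: 1 arcsecond = 4.8481368e-06 rad, so 950.8 arcsecond = 950.8 * 4.8481368e-06 = 0.0046096085 rad. 0.0046096085 rad = 0.0046096085 radian ≈ 0.00461 radian (4 s.f.).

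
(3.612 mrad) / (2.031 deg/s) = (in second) 1 mrad = 0.001 rad, so 3.612 mrad = 3.612 * 0.001 = 0.003612 rad. 1 deg/s = 0.017453293 rad/s, so 2.031 deg/s = 2.031 * 0.017453293 = 0.035447637 rad/s. Combine: 0.003612 rad / 0.035447637 rad/s = 0.10189678 s. 0.10189678 s = 0.10189678 second ≈ 0.1019 second (4 s.f.). Final answer: 0.1019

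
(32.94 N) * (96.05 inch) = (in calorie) 32.94 N is already in N. 1 inch = 0.0254 m, so 96.05 inch = 96.05 * 0.0254 = 2.43967 m. Combine: 32.94 N * 2.43967 m = 80.36273 J. 1 calorie = 4.184 J, so 80.36273 J = 80.36273 / 4.184 = 19.207153 calorie ≈ 19.21 calorie (4 s.f.). Final answer: 19.21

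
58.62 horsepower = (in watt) 1 horsepower = 745.69987 W, so 58.62 horsepower = 58.62 * 745.69987 = 43712.926 W. 43712.926 W = 43712.926 watt ≈ 4.371e+04 watt (4 s.f.). Final answer: 4.371e+04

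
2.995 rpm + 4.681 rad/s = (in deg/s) 286.2. Check: 1 rpm = 0.10471976 rad/s, so 2.995 rpm = 2.995 * 0.10471976 = 0.31363567 rad/s. 4.681 rad/s is already in rad/s. Sum: 0.31363567 + 4.681 = 4.9946357 rad/s. 1 deg/s = 0.017453293 rad/s, so 4.9946357 rad/s = 4.9946357 / 0.017453293 = 286.17154 deg/s ≈ 286.2 deg/s (4 s.f.).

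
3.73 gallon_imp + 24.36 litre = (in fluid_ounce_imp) 1454. Check: 1 gallon_imp = 0.00454609 m^3, so 3.73 gallon_imp = 3.73 * 0.00454609 = 0.016956916 m^3. 1 litre = 0.001 m^3, so 24.36 litre = 24.36 * 0.001 = 0.02436 m^3. Sum: 0.016956916 + 0.02436 = 0.041316916 m^3. 1 fluid_ounce_imp = 2.8413063e-05 m^3, so 0.041316916 m^3 = 0.041316916 / 2.8413063e-05 = 1454.1521 fluid_ounce_imp ≈ 1454 fluid_ounce_imp (4 s.f.).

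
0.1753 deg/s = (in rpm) 1 deg/s = 0.017453293 rad/s, so 0.1753 deg/s = 0.1753 * 0.017453293 = 0.0030595622 rad/s. 1 rpm = 0.10471976 rad/s, so 0.0030595622 rad/s = 0.0030595622 / 0.10471976 = 0.029216667 rpm ≈ 0.02922 rpm (4 s.f.). Final answer: 0.02922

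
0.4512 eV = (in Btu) 6.852e-23. Check: 1 eV = 1.6021766e-19 J, so 0.4512 eV = 0.4512 * 1.6021766e-19 = 7.229021e-20 J. 1 Btu = 1055.0559 J, so 7.229021e-20 J = 7.229021e-20 / 1055.0559 = 6.8517898e-23 Btu ≈ 6.852e-23 Btu (4 s.f.).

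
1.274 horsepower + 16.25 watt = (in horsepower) 1 horsepower = 745.69987 W, so 1.274 horsepower = 1.274 * 745.69987 = 950.02164 W. 16.25 watt = 16.25 W. Sum: 950.02164 + 16.25 = 966.27164 W. 1 horsepower = 745.69987 W, so 966.27164 W = 966.27164 / 745.69987 = 1.2957916 horsepower ≈ 1.296 horsepower (4 s.f.). Final answer: 1.296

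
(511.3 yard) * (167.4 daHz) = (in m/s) 7.826e+05. Check: 1 yard = 0.9144 m, so 511.3 yard = 511.3 * 0.9144 = 467.53272 m. 1 daHz = 10 Hz, so 167.4 daHz = 167.4 * 10 = 1674 Hz. Combine: 467.53272 m * 1674 Hz = 782649.77 m/s. Result: 782649.77 m/s ≈ 7.826e+05 m/s (4 s.f.).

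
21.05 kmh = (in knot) 11.37. Check: 1 kmh = 0.27777778 m/s, so 21.05 kmh = 21.05 * 0.27777778 = 5.8472222 m/s. 1 knot = 0.51444444 m/s, so 5.8472222 m/s = 5.8472222 / 0.51444444 = 11.366091 knot ≈ 11.37 knot (4 s.f.).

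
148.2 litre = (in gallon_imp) 1 litre = 0.001 m^3, so 148.2 litre = 148.2 * 0.001 = 0.1482 m^3. 1 gallon_imp = 0.00454609 m^3, so 0.1482 m^3 = 0.1482 / 0.00454609 = 32.599443 gallon_imp ≈ 32.6 gallon_imp (4 s.f.). Final answer: 32.6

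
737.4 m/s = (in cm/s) 7.374e+04. Check: 1 cm/s = 0.01 m/s, so 737.4 m/s = 737.4 / 0.01 = 73740 cm/s ≈ 7.374e+04 cm/s (4 s.f.).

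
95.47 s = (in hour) 1 hour = 3600 s, so 95.47 s = 95.47 / 3600 = 0.026519444 hour ≈ 0.02652 hour (4 s.f.). Final answer: 0.02652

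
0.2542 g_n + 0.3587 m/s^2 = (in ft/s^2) 1 g_n = 9.80665 m/s^2, so 0.2542 g_n = 0.2542 * 9.80665 = 2.4928504 m/s^2. 0.3587 m/s^2 is already in m/s^2. Sum: 2.4928504 + 0.3587 = 2.8515504 m/s^2. 1 ft/s^2 = 0.3048 m/s^2, so 2.8515504 m/s^2 = 2.8515504 / 0.3048 = 9.3554804 ft/s^2 ≈ 9.355 ft/s^2 (4 s.f.). Final answer: 9.355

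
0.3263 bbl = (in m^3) 1 bbl = 0.15898729 m^3, so 0.3263 bbl = 0.3263 * 0.15898729 = 0.051877554 m^3. Result: 0.051877554 m^3 ≈ 0.05188 m^3 (4 s.f.). Final answer: 0.05188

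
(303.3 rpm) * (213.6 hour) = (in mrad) 2.442e+10. Check: 1 rpm = 0.10471976 rad/s, so 303.3 rpm = 303.3 * 0.10471976 = 31.761502 rad/s. 1 hour = 3600 s, so 213.6 hour = 213.6 * 3600 = 768960 s. Combine: 31.761502 rad/s * 768960 s = 24423324 rad. 1 mrad = 0.001 rad, so 24423324 rad = 24423324 / 0.001 = 2.4423324e+10 mrad ≈ 2.442e+10 mrad (4 s.f.).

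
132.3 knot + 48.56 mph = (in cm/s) 8977. Check: 1 knot = 0.51444444 m/s, so 132.3 knot = 132.3 * 0.51444444 = 68.061 m/s. 1 mph = 0.44704 m/s, so 48.56 mph = 48.56 * 0.44704 = 21.708262 m/s. Sum: 68.061 + 21.708262 = 89.769262 m/s. 1 cm/s = 0.01 m/s, so 89.769262 m/s = 89.769262 / 0.01 = 8976.9262 cm/s ≈ 8977 cm/s (4 s.f.).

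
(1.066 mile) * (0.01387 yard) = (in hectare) 1 mile = 1609.344 m, so 1.066 mile = 1.066 * 1609.344 = 1715.5607 m. 1 yard = 0.9144 m, so 0.01387 yard = 0.01387 * 0.9144 = 0.012682728 m. Combine: 1715.5607 m * 0.012682728 m = 21.75799 m^2. 1 hectare = 10000 m^2, so 21.75799 m^2 = 21.75799 / 10000 = 0.002175799 hectare ≈ 0.002176 hectare (4 s.f.). Final answer: 0.002176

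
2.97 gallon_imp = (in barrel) 0.08492. Check: 1 gallon_imp = 0.00454609 m^3, so 2.97 gallon_imp = 2.97 * 0.00454609 = 0.013501887 m^3. 1 barrel = 0.15898729 m^3, so 0.013501887 m^3 = 0.013501887 / 0.15898729 = 0.084924316 barrel ≈ 0.08492 barrel (4 s.f.).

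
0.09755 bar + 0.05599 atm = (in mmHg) 1 bar = 100000 Pa, so 0.09755 bar = 0.09755 * 100000 = 9755 Pa. 1 atm = 101325 Pa, so 0.05599 atm = 0.05599 * 101325 = 5673.1867 Pa. Sum: 9755 + 5673.1867 = 15428.187 Pa. 1 mmHg = 133.32237 Pa, so 15428.187 Pa = 15428.187 / 133.32237 = 115.72092 mmHg ≈ 115.7 mmHg (4 s.f.). Final answer: 115.7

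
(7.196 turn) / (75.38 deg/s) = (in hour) 0.009546. Check: 1 turn = 6.2831853 rad, so 7.196 turn = 7.196 * 6.2831853 = 45.213801 rad. 1 deg/s = 0.017453293 rad/s, so 75.38 deg/s = 75.38 * 0.017453293 = 1.3156292 rad/s. Combine: 45.213801 rad / 1.3156292 rad/s = 34.366676 s. 1 hour = 3600 s, so 34.366676 s = 34.366676 / 3600 = 0.0095462988 hour ≈ 0.009546 hour (4 s.f.).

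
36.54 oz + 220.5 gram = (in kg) 1 oz = 0.028349523 kg, so 36.54 oz = 36.54 * 0.028349523 = 1.0358916 kg. 1 gram = 0.001 kg, so 220.5 gram = 220.5 * 0.001 = 0.2205 kg. Sum: 1.0358916 + 0.2205 = 1.2563916 kg. Result: 1.2563916 kg ≈ 1.256 kg (4 s.f.). Final answer: 1.256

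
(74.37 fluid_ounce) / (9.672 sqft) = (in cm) 1 fluid_ounce = 2.957353e-05 m^3, so 74.37 fluid_ounce = 74.37 * 2.957353e-05 = 0.0021993834 m^3. 1 sqft = 0.09290304 m^2, so 9.672 sqft = 9.672 * 0.09290304 = 0.8985582 m^2. Combine: 0.0021993834 m^3 / 0.8985582 m^2 = 0.0024476805 m. 1 cm = 0.01 m, so 0.0024476805 m = 0.0024476805 / 0.01 = 0.24476805 cm ≈ 0.2448 cm (4 s.f.). Final answer: 0.2448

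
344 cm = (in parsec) 1.115e-16. Check: 1 cm = 0.01 m, so 344 cm = 344 * 0.01 = 3.44 m. 1 parsec = 3.0856776e+16 m, so 3.44 m = 3.44 / 3.0856776e+16 = 1.1148281e-16 parsec ≈ 1.115e-16 parsec (4 s.f.).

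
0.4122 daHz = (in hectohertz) 0.04122. Check: 1 daHz = 10 Hz, so 0.4122 daHz = 0.4122 * 10 = 4.122 Hz. 1 hectohertz = 100 Hz, so 4.122 Hz = 4.122 / 100 = 0.04122 hectohertz.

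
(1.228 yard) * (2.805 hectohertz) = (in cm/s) 1 yard = 0.9144 m, so 1.228 yard = 1.228 * 0.9144 = 1.1228832 m. 1 hectohertz = 100 Hz, so 2.805 hectohertz = 2.805 * 100 = 280.5 Hz. Combine: 1.1228832 m * 280.5 Hz = 314.96874 m/s. 1 cm/s = 0.01 m/s, so 314.96874 m/s = 314.96874 / 0.01 = 31496.874 cm/s ≈ 3.15e+04 cm/s (4 s.f.). Final answer: 3.15e+04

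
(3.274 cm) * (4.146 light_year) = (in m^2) 1 cm = 0.01 m, so 3.274 cm = 3.274 * 0.01 = 0.03274 m. 1 light_year = 9.4607305e+15 m, so 4.146 light_year = 4.146 * 9.4607305e+15 = 3.9224189e+16 m. Combine: 0.03274 m * 3.9224189e+16 m = 1.2841999e+15 m^2. Result: 1.2841999e+15 m^2 ≈ 1.284e+15 m^2 (4 s.f.). Final answer: 1.284e+15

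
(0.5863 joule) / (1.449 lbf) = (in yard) 0.09948. Check: 0.5863 joule = 0.5863 J. 1 lbf = 4.4482216 N, so 1.449 lbf = 1.449 * 4.4482216 = 6.4454731 N. Combine: 0.5863 J / 6.4454731 N = 0.090963066 m. 1 yard = 0.9144 m, so 0.090963066 m = 0.090963066 / 0.9144 = 0.099478419 yard ≈ 0.09948 yard (4 s.f.).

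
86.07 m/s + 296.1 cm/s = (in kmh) 320.5. Check: 86.07 m/s is already in m/s. 1 cm/s = 0.01 m/s, so 296.1 cm/s = 296.1 * 0.01 = 2.961 m/s. Sum: 86.07 + 2.961 = 89.031 m/s. 1 kmh = 0.27777778 m/s, so 89.031 m/s = 89.031 / 0.27777778 = 320.5116 kmh ≈ 320.5 kmh (4 s.f.).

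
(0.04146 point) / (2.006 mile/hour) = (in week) 2.697e-11. Check: 1 point = 0.00035277778 m, so 0.04146 point = 0.04146 * 0.00035277778 = 1.4626167e-05 m. 1 mile/hour = 0.44704 m/s, so 2.006 mile/hour = 2.006 * 0.44704 = 0.89676224 m/s. Combine: 1.4626167e-05 m / 0.89676224 m/s = 1.6309972e-05 s. 1 week = 604800 s, so 1.6309972e-05 s = 1.6309972e-05 / 604800 = 2.6967546e-11 week ≈ 2.697e-11 week (4 s.f.).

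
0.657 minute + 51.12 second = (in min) 1.509. Check: 1 minute = 60 s, so 0.657 minute = 0.657 * 60 = 39.42 s. 51.12 second = 51.12 s. Sum: 39.42 + 51.12 = 90.54 s. 1 min = 60 s, so 90.54 s = 90.54 / 60 = 1.509 min.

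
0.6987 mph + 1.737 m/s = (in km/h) 1 mph = 0.44704 m/s, so 0.6987 mph = 0.6987 * 0.44704 = 0.31234685 m/s. 1.737 m/s is already in m/s. Sum: 0.31234685 + 1.737 = 2.0493468 m/s. 1 km/h = 0.27777778 m/s, so 2.0493468 m/s = 2.0493468 / 0.27777778 = 7.3776487 km/h ≈ 7.378 km/h (4 s.f.). Final answer: 7.378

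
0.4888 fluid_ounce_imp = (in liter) 0.01389. Check: 1 fluid_ounce_imp = 2.8413063e-05 m^3, so 0.4888 fluid_ounce_imp = 0.4888 * 2.8413063e-05 = 1.3888305e-05 m^3. 1 liter = 0.001 m^3, so 1.3888305e-05 m^3 = 1.3888305e-05 / 0.001 = 0.013888305 liter ≈ 0.01389 liter (4 s.f.).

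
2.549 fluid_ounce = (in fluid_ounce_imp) 1 fluid_ounce = 2.957353e-05 m^3, so 2.549 fluid_ounce = 2.549 * 2.957353e-05 = 7.5382927e-05 m^3. 1 fluid_ounce_imp = 2.8413063e-05 m^3, so 7.5382927e-05 m^3 = 7.5382927e-05 / 2.8413063e-05 = 2.6531081 fluid_ounce_imp ≈ 2.653 fluid_ounce_imp (4 s.f.). Final answer: 2.653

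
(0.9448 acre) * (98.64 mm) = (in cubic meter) 377.1. Check: 1 acre = 4046.8564 m^2, so 0.9448 acre = 0.9448 * 4046.8564 = 3823.4699 m^2. 1 mm = 0.001 m, so 98.64 mm = 98.64 * 0.001 = 0.09864 m. Combine: 3823.4699 m^2 * 0.09864 m = 377.14708 m^3. 377.14708 m^3 = 377.14708 cubic meter ≈ 377.1 cubic meter (4 s.f.).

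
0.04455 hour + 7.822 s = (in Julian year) 1 hour = 3600 s, so 0.04455 hour = 0.04455 * 3600 = 160.38 s. 7.822 s is already in s. Sum: 160.38 + 7.822 = 168.202 s. 1 Julian year = 31557600 s, so 168.202 s = 168.202 / 31557600 = 5.3299997e-06 Julian year ≈ 5.33e-06 Julian year (4 s.f.). Final answer: 5.33e-06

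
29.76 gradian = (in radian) 1 gradian = 0.015707963 rad, so 29.76 gradian = 29.76 * 0.015707963 = 0.46746899 rad. 0.46746899 rad = 0.46746899 radian ≈ 0.4675 radian (4 s.f.). Final answer: 0.4675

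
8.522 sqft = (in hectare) 7.917e-05. Check: 1 sqft = 0.09290304 m^2, so 8.522 sqft = 8.522 * 0.09290304 = 0.79171971 m^2. 1 hectare = 10000 m^2, so 0.79171971 m^2 = 0.79171971 / 10000 = 7.9171971e-05 hectare ≈ 7.917e-05 hectare (4 s.f.).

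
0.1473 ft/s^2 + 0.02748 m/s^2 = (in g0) 0.00738. Check: 1 ft/s^2 = 0.3048 m/s^2, so 0.1473 ft/s^2 = 0.1473 * 0.3048 = 0.04489704 m/s^2. 0.02748 m/s^2 is already in m/s^2. Sum: 0.04489704 + 0.02748 = 0.07237704 m/s^2. 1 g0 = 9.80665 m/s^2, so 0.07237704 m/s^2 = 0.07237704 / 9.80665 = 0.0073804041 g0 ≈ 0.00738 g0 (4 s.f.).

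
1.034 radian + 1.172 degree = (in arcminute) 3625. Check: 1.034 radian = 1.034 rad. 1 degree = 0.017453293 rad, so 1.172 degree = 1.172 * 0.017453293 = 0.020455259 rad. Sum: 1.034 + 0.020455259 = 1.0544553 rad. 1 arcminute = 0.00029088821 rad, so 1.0544553 rad = 1.0544553 / 0.00029088821 = 3624.9502 arcminute ≈ 3625 arcminute (4 s.f.).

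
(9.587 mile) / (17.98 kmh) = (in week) 0.005108. Check: 1 mile = 1609.344 m, so 9.587 mile = 9.587 * 1609.344 = 15428.781 m. 1 kmh = 0.27777778 m/s, so 17.98 kmh = 17.98 * 0.27777778 = 4.9944444 m/s. Combine: 15428.781 m / 4.9944444 m/s = 3089.1886 s. 1 week = 604800 s, so 3089.1886 s = 3089.1886 / 604800 = 0.0051077854 week ≈ 0.005108 week (4 s.f.).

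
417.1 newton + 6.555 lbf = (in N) 446.3. Check: 417.1 newton = 417.1 N. 1 lbf = 4.4482216 N, so 6.555 lbf = 6.555 * 4.4482216 = 29.158093 N. Sum: 417.1 + 29.158093 = 446.25809 N. Result: 446.25809 N ≈ 446.3 N (4 s.f.).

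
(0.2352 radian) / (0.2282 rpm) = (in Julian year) 3.119e-07. Check: 0.2352 radian = 0.2352 rad. 1 rpm = 0.10471976 rad/s, so 0.2282 rpm = 0.2282 * 0.10471976 = 0.023897048 rad/s. Combine: 0.2352 rad / 0.023897048 rad/s = 9.8422198 s. 1 Julian year = 31557600 s, so 9.8422198 s = 9.8422198 / 31557600 = 3.1188113e-07 Julian year ≈ 3.119e-07 Julian year (4 s.f.).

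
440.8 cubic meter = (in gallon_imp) 9.696e+04. Check: 440.8 cubic meter = 440.8 m^3. 1 gallon_imp = 0.00454609 m^3, so 440.8 m^3 = 440.8 / 0.00454609 = 96962.445 gallon_imp ≈ 9.696e+04 gallon_imp (4 s.f.).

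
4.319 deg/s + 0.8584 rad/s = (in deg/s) 1 deg/s = 0.017453293 rad/s, so 4.319 deg/s = 4.319 * 0.017453293 = 0.07538077 rad/s. 0.8584 rad/s is already in rad/s. Sum: 0.07538077 + 0.8584 = 0.93378077 rad/s. 1 deg/s = 0.017453293 rad/s, so 0.93378077 rad/s = 0.93378077 / 0.017453293 = 53.501697 deg/s ≈ 53.5 deg/s (4 s.f.). Final answer: 53.5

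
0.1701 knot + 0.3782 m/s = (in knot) 0.9053. Check: 1 knot = 0.51444444 m/s, so 0.1701 knot = 0.1701 * 0.51444444 = 0.087507 m/s. 0.3782 m/s is already in m/s. Sum: 0.087507 + 0.3782 = 0.465707 m/s. 1 knot = 0.51444444 m/s, so 0.465707 m/s = 0.465707 / 0.51444444 = 0.90526199 knot ≈ 0.9053 knot (4 s.f.).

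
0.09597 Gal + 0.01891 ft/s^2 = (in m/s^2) 0.006723. Check: 1 Gal = 0.01 m/s^2, so 0.09597 Gal = 0.09597 * 0.01 = 0.0009597 m/s^2. 1 ft/s^2 = 0.3048 m/s^2, so 0.01891 ft/s^2 = 0.01891 * 0.3048 = 0.005763768 m/s^2. Sum: 0.0009597 + 0.005763768 = 0.006723468 m/s^2. Result: 0.006723468 m/s^2 ≈ 0.006723 m/s^2 (4 s.f.).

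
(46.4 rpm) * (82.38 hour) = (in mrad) 1 rpm = 0.10471976 rad/s, so 46.4 rpm = 46.4 * 0.10471976 = 4.8589966 rad/s. 1 hour = 3600 s, so 82.38 hour = 82.38 * 3600 = 296568 s. Combine: 4.8589966 rad/s * 296568 s = 1441022.9 rad. 1 mrad = 0.001 rad, so 1441022.9 rad = 1441022.9 / 0.001 = 1.4410229e+09 mrad ≈ 1.441e+09 mrad (4 s.f.). Final answer: 1.441e+09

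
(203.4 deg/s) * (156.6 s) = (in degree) 1 deg/s = 0.017453293 rad/s, so 203.4 deg/s = 203.4 * 0.017453293 = 3.5499997 rad/s. 156.6 s is already in s. Combine: 3.5499997 rad/s * 156.6 s = 555.92995 rad. 1 degree = 0.017453293 rad, so 555.92995 rad = 555.92995 / 0.017453293 = 31852.44 degree ≈ 3.185e+04 degree (4 s.f.). Final answer: 3.185e+04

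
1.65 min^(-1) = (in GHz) 2.75e-11. Check: 1 min^(-1) = 0.016666667 Hz, so 1.65 min^(-1) = 1.65 * 0.016666667 = 0.0275 Hz. 1 GHz = 1e+09 Hz, so 0.0275 Hz = 0.0275 / 1e+09 = 2.75e-11 GHz.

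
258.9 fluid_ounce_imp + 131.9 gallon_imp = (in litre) 607. Check: 1 fluid_ounce_imp = 2.8413063e-05 m^3, so 258.9 fluid_ounce_imp = 258.9 * 2.8413063e-05 = 0.0073561419 m^3. 1 gallon_imp = 0.00454609 m^3, so 131.9 gallon_imp = 131.9 * 0.00454609 = 0.59962927 m^3. Sum: 0.0073561419 + 0.59962927 = 0.60698541 m^3. 1 litre = 0.001 m^3, so 0.60698541 m^3 = 0.60698541 / 0.001 = 606.98541 litre ≈ 607 litre (4 s.f.).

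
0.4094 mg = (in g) 1 mg = 1e-06 kg, so 0.4094 mg = 0.4094 * 1e-06 = 4.094e-07 kg. 1 g = 0.001 kg, so 4.094e-07 kg = 4.094e-07 / 0.001 = 0.0004094 g. Final answer: 0.0004094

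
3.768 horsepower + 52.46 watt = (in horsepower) 1 horsepower = 745.69987 W, so 3.768 horsepower = 3.768 * 745.69987 = 2809.7971 W. 52.46 watt = 52.46 W. Sum: 2809.7971 + 52.46 = 2862.2571 W. 1 horsepower = 745.69987 W, so 2862.2571 W = 2862.2571 / 745.69987 = 3.83835 horsepower ≈ 3.838 horsepower (4 s.f.). Final answer: 3.838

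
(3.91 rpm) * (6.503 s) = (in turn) 1 rpm = 0.10471976 rad/s, so 3.91 rpm = 3.91 * 0.10471976 = 0.40945424 rad/s. 6.503 s is already in s. Combine: 0.40945424 rad/s * 6.503 s = 2.6626809 rad. 1 turn = 6.2831853 rad, so 2.6626809 rad = 2.6626809 / 6.2831853 = 0.42377883 turn ≈ 0.4238 turn (4 s.f.). Final answer: 0.4238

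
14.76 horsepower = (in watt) 1.101e+04. Check: 1 horsepower = 745.69987 W, so 14.76 horsepower = 14.76 * 745.69987 = 11006.53 W. 11006.53 W = 11006.53 watt ≈ 1.101e+04 watt (4 s.f.).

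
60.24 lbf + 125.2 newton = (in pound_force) 88.39. Check: 1 lbf = 4.4482216 N, so 60.24 lbf = 60.24 * 4.4482216 = 267.96087 N. 125.2 newton = 125.2 N. Sum: 267.96087 + 125.2 = 393.16087 N. 1 pound_force = 4.4482216 N, so 393.16087 N = 393.16087 / 4.4482216 = 88.38608 pound_force ≈ 88.39 pound_force (4 s.f.).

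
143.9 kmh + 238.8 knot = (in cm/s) 1.628e+04. Check: 1 kmh = 0.27777778 m/s, so 143.9 kmh = 143.9 * 0.27777778 = 39.972222 m/s. 1 knot = 0.51444444 m/s, so 238.8 knot = 238.8 * 0.51444444 = 122.84933 m/s. Sum: 39.972222 + 122.84933 = 162.82156 m/s. 1 cm/s = 0.01 m/s, so 162.82156 m/s = 162.82156 / 0.01 = 16282.156 cm/s ≈ 1.628e+04 cm/s (4 s.f.).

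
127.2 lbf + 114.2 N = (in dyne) 6.8e+07. Check: 1 lbf = 4.4482216 N, so 127.2 lbf = 127.2 * 4.4482216 = 565.81379 N. 114.2 N is already in N. Sum: 565.81379 + 114.2 = 680.01379 N. 1 dyne = 1e-05 N, so 680.01379 N = 680.01379 / 1e-05 = 68001379 dyne ≈ 6.8e+07 dyne (4 s.f.).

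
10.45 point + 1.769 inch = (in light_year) 1 point = 0.00035277778 m, so 10.45 point = 10.45 * 0.00035277778 = 0.0036865278 m. 1 inch = 0.0254 m, so 1.769 inch = 1.769 * 0.0254 = 0.0449326 m. Sum: 0.0036865278 + 0.0449326 = 0.048619128 m. 1 light_year = 9.4607305e+15 m, so 0.048619128 m = 0.048619128 / 9.4607305e+15 = 5.1390459e-18 light_year ≈ 5.139e-18 light_year (4 s.f.). Final answer: 5.139e-18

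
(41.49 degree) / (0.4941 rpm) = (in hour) 1 degree = 0.017453293 rad, so 41.49 degree = 41.49 * 0.017453293 = 0.72413711 rad. 1 rpm = 0.10471976 rad/s, so 0.4941 rpm = 0.4941 * 0.10471976 = 0.051742031 rad/s. Combine: 0.72413711 rad / 0.051742031 rad/s = 13.995143 s. 1 hour = 3600 s, so 13.995143 s = 13.995143 / 3600 = 0.0038875396 hour ≈ 0.003888 hour (4 s.f.). Final answer: 0.003888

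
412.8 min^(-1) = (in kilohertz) 1 min^(-1) = 0.016666667 Hz, so 412.8 min^(-1) = 412.8 * 0.016666667 = 6.88 Hz. 1 kilohertz = 1000 Hz, so 6.88 Hz = 6.88 / 1000 = 0.00688 kilohertz. Final answer: 0.00688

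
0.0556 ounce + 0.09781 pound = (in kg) 0.04594. Check: 1 ounce = 0.028349523 kg, so 0.0556 ounce = 0.0556 * 0.028349523 = 0.0015762335 kg. 1 pound = 0.45359237 kg, so 0.09781 pound = 0.09781 * 0.45359237 = 0.04436587 kg. Sum: 0.0015762335 + 0.04436587 = 0.045942103 kg. Result: 0.045942103 kg ≈ 0.04594 kg (4 s.f.).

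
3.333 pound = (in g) 1512. Check: 1 pound = 0.45359237 kg, so 3.333 pound = 3.333 * 0.45359237 = 1.5118234 kg. 1 g = 0.001 kg, so 1.5118234 kg = 1.5118234 / 0.001 = 1511.8234 g ≈ 1512 g (4 s.f.).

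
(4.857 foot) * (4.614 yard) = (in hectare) 0.0006246. Check: 1 foot = 0.3048 m, so 4.857 foot = 4.857 * 0.3048 = 1.4804136 m. 1 yard = 0.9144 m, so 4.614 yard = 4.614 * 0.9144 = 4.2190416 m. Combine: 1.4804136 m * 4.2190416 m = 6.2459266 m^2. 1 hectare = 10000 m^2, so 6.2459266 m^2 = 6.2459266 / 10000 = 0.00062459266 hectare ≈ 0.0006246 hectare (4 s.f.).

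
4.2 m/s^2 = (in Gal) 420. Check: 1 Gal = 0.01 m/s^2, so 4.2 m/s^2 = 4.2 / 0.01 = 420 Gal.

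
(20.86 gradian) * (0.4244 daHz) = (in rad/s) 1 gradian = 0.015707963 rad, so 20.86 gradian = 20.86 * 0.015707963 = 0.32766811 rad. 1 daHz = 10 Hz, so 0.4244 daHz = 0.4244 * 10 = 4.244 Hz. Combine: 0.32766811 rad * 4.244 Hz = 1.3906235 rad/s. Result: 1.3906235 rad/s ≈ 1.391 rad/s (4 s.f.). Final answer: 1.391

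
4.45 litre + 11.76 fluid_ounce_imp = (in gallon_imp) 1.052. Check: 1 litre = 0.001 m^3, so 4.45 litre = 4.45 * 0.001 = 0.00445 m^3. 1 fluid_ounce_imp = 2.8413063e-05 m^3, so 11.76 fluid_ounce_imp = 11.76 * 2.8413063e-05 = 0.00033413762 m^3. Sum: 0.00445 + 0.00033413762 = 0.0047841376 m^3. 1 gallon_imp = 0.00454609 m^3, so 0.0047841376 m^3 = 0.0047841376 / 0.00454609 = 1.0523632 gallon_imp ≈ 1.052 gallon_imp (4 s.f.).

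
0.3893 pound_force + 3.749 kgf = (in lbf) 1 pound_force = 4.4482216 N, so 0.3893 pound_force = 0.3893 * 4.4482216 = 1.7316927 N. 1 kgf = 9.80665 N, so 3.749 kgf = 3.749 * 9.80665 = 36.765131 N. Sum: 1.7316927 + 36.765131 = 38.496824 N. 1 lbf = 4.4482216 N, so 38.496824 N = 38.496824 / 4.4482216 = 8.6544302 lbf ≈ 8.654 lbf (4 s.f.). Final answer: 8.654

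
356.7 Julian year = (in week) 1 Julian year = 31557600 s, so 356.7 Julian year = 356.7 * 31557600 = 1.1256596e+10 s. 1 week = 604800 s, so 1.1256596e+10 s = 1.1256596e+10 / 604800 = 18612.096 week ≈ 1.861e+04 week (4 s.f.). Final answer: 1.861e+04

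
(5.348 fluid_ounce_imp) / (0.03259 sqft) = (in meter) 1 fluid_ounce_imp = 2.8413063e-05 m^3, so 5.348 fluid_ounce_imp = 5.348 * 2.8413063e-05 = 0.00015195306 m^3. 1 sqft = 0.09290304 m^2, so 0.03259 sqft = 0.03259 * 0.09290304 = 0.0030277101 m^2. Combine: 0.00015195306 m^3 / 0.0030277101 m^2 = 0.050187453 m. 0.050187453 m = 0.050187453 meter ≈ 0.05019 meter (4 s.f.). Final answer: 0.05019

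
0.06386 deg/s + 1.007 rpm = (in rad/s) 1 deg/s = 0.017453293 rad/s, so 0.06386 deg/s = 0.06386 * 0.017453293 = 0.0011145673 rad/s. 1 rpm = 0.10471976 rad/s, so 1.007 rpm = 1.007 * 0.10471976 = 0.10545279 rad/s. Sum: 0.0011145673 + 0.10545279 = 0.10656736 rad/s. Result: 0.10656736 rad/s ≈ 0.1066 rad/s (4 s.f.). Final answer: 0.1066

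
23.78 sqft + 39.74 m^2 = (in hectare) 0.004195. Check: 1 sqft = 0.09290304 m^2, so 23.78 sqft = 23.78 * 0.09290304 = 2.2092343 m^2. 39.74 m^2 is already in m^2. Sum: 2.2092343 + 39.74 = 41.949234 m^2. 1 hectare = 10000 m^2, so 41.949234 m^2 = 41.949234 / 10000 = 0.0041949234 hectare ≈ 0.004195 hectare (4 s.f.).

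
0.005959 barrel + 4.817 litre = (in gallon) 1 barrel = 0.15898729 m^3, so 0.005959 barrel = 0.005959 * 0.15898729 = 0.00094740529 m^3. 1 litre = 0.001 m^3, so 4.817 litre = 4.817 * 0.001 = 0.004817 m^3. Sum: 0.00094740529 + 0.004817 = 0.0057644053 m^3. 1 gallon = 0.0037854118 m^3, so 0.0057644053 m^3 = 0.0057644053 / 0.0037854118 = 1.5227948 gallon ≈ 1.523 gallon (4 s.f.). Final answer: 1.523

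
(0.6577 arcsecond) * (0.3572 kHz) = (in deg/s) 1 arcsecond = 4.8481368e-06 rad, so 0.6577 arcsecond = 0.6577 * 4.8481368e-06 = 3.1886196e-06 rad. 1 kHz = 1000 Hz, so 0.3572 kHz = 0.3572 * 1000 = 357.2 Hz. Combine: 3.1886196e-06 rad * 357.2 Hz = 0.0011389749 rad/s. 1 deg/s = 0.017453293 rad/s, so 0.0011389749 rad/s = 0.0011389749 / 0.017453293 = 0.065258456 deg/s ≈ 0.06526 deg/s (4 s.f.). Final answer: 0.06526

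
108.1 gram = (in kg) 0.1081. Check: 1 gram = 0.001 kg, so 108.1 gram = 108.1 * 0.001 = 0.1081 kg. Result: 0.1081 kg.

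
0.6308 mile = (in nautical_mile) 0.5482. Check: 1 mile = 1609.344 m, so 0.6308 mile = 0.6308 * 1609.344 = 1015.1742 m. 1 nautical_mile = 1852 m, so 1015.1742 m = 1015.1742 / 1852 = 0.54815021 nautical_mile ≈ 0.5482 nautical_mile (4 s.f.).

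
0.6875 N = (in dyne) 6.875e+04. Check: 1 dyne = 1e-05 N, so 0.6875 N = 0.6875 / 1e-05 = 68750 dyne ≈ 6.875e+04 dyne (4 s.f.).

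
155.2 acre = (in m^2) 6.281e+05. Check: 1 acre = 4046.8564 m^2, so 155.2 acre = 155.2 * 4046.8564 = 628072.12 m^2. Result: 628072.12 m^2 ≈ 6.281e+05 m^2 (4 s.f.).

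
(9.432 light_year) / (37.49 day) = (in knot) 5.355e+10. Check: 1 light_year = 9.4607305e+15 m, so 9.432 light_year = 9.432 * 9.4607305e+15 = 8.923361e+16 m. 1 day = 86400 s, so 37.49 day = 37.49 * 86400 = 3239136 s. Combine: 8.923361e+16 m / 3239136 s = 2.7548584e+10 m/s. 1 knot = 0.51444444 m/s, so 2.7548584e+10 m/s = 2.7548584e+10 / 0.51444444 = 5.3550163e+10 knot ≈ 5.355e+10 knot (4 s.f.).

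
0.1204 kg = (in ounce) 4.247. Check: 1 ounce = 0.028349523 kg, so 0.1204 kg = 0.1204 / 0.028349523 = 4.246985 ounce ≈ 4.247 ounce (4 s.f.).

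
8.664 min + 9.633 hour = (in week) 0.0582. Check: 1 min = 60 s, so 8.664 min = 8.664 * 60 = 519.84 s. 1 hour = 3600 s, so 9.633 hour = 9.633 * 3600 = 34678.8 s. Sum: 519.84 + 34678.8 = 35198.64 s. 1 week = 604800 s, so 35198.64 s = 35198.64 / 604800 = 0.05819881 week ≈ 0.0582 week (4 s.f.).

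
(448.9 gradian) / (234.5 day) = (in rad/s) 1 gradian = 0.015707963 rad, so 448.9 gradian = 448.9 * 0.015707963 = 7.0513047 rad. 1 day = 86400 s, so 234.5 day = 234.5 * 86400 = 20260800 s. Combine: 7.0513047 rad / 20260800 s = 3.4802696e-07 rad/s. Result: 3.4802696e-07 rad/s ≈ 3.48e-07 rad/s (4 s.f.). Final answer: 3.48e-07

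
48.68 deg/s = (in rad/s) 0.8496. Check: 1 deg/s = 0.017453293 rad/s, so 48.68 deg/s = 48.68 * 0.017453293 = 0.84962628 rad/s. Result: 0.84962628 rad/s ≈ 0.8496 rad/s (4 s.f.).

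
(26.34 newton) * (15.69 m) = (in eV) 26.34 newton = 26.34 N. 15.69 m is already in m. Combine: 26.34 N * 15.69 m = 413.2746 J. 1 eV = 1.6021766e-19 J, so 413.2746 J = 413.2746 / 1.6021766e-19 = 2.5794572e+21 eV ≈ 2.579e+21 eV (4 s.f.). Final answer: 2.579e+21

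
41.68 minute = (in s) 2501. Check: 1 minute = 60 s, so 41.68 minute = 41.68 * 60 = 2500.8 s. Result: 2500.8 s ≈ 2501 s (4 s.f.).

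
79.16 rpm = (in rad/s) 1 rpm = 0.10471976 rad/s, so 79.16 rpm = 79.16 * 0.10471976 = 8.2896158 rad/s. Result: 8.2896158 rad/s ≈ 8.29 rad/s (4 s.f.). Final answer: 8.29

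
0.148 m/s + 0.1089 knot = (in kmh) 0.148 m/s is already in m/s. 1 knot = 0.51444444 m/s, so 0.1089 knot = 0.1089 * 0.51444444 = 0.056023 m/s. Sum: 0.148 + 0.056023 = 0.204023 m/s. 1 kmh = 0.27777778 m/s, so 0.204023 m/s = 0.204023 / 0.27777778 = 0.7344828 kmh ≈ 0.7345 kmh (4 s.f.). Final answer: 0.7345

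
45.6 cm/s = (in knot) 1 cm/s = 0.01 m/s, so 45.6 cm/s = 45.6 * 0.01 = 0.456 m/s. 1 knot = 0.51444444 m/s, so 0.456 m/s = 0.456 / 0.51444444 = 0.88639309 knot ≈ 0.8864 knot (4 s.f.). Final answer: 0.8864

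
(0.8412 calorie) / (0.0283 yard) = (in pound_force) 1 calorie = 4.184 J, so 0.8412 calorie = 0.8412 * 4.184 = 3.5195808 J. 1 yard = 0.9144 m, so 0.0283 yard = 0.0283 * 0.9144 = 0.02587752 m. Combine: 3.5195808 J / 0.02587752 m = 136.0092 N. 1 pound_force = 4.4482216 N, so 136.0092 N = 136.0092 / 4.4482216 = 30.576085 pound_force ≈ 30.58 pound_force (4 s.f.). Final answer: 30.58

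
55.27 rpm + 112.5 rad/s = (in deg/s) 6777. Check: 1 rpm = 0.10471976 rad/s, so 55.27 rpm = 55.27 * 0.10471976 = 5.7878609 rad/s. 112.5 rad/s is already in rad/s. Sum: 5.7878609 + 112.5 = 118.28786 rad/s. 1 deg/s = 0.017453293 rad/s, so 118.28786 rad/s = 118.28786 / 0.017453293 = 6777.3952 deg/s ≈ 6777 deg/s (4 s.f.).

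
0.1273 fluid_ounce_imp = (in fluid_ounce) 0.1223. Check: 1 fluid_ounce_imp = 2.8413063e-05 m^3, so 0.1273 fluid_ounce_imp = 0.1273 * 2.8413063e-05 = 3.6169829e-06 m^3. 1 fluid_ounce = 2.957353e-05 m^3, so 3.6169829e-06 m^3 = 3.6169829e-06 / 2.957353e-05 = 0.12230474 fluid_ounce ≈ 0.1223 fluid_ounce (4 s.f.).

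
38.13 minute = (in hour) 0.6355. Check: 1 minute = 60 s, so 38.13 minute = 38.13 * 60 = 2287.8 s. 1 hour = 3600 s, so 2287.8 s = 2287.8 / 3600 = 0.6355 hour.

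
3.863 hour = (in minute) 1 hour = 3600 s, so 3.863 hour = 3.863 * 3600 = 13906.8 s. 1 minute = 60 s, so 13906.8 s = 13906.8 / 60 = 231.78 minute ≈ 231.8 minute (4 s.f.). Final answer: 231.8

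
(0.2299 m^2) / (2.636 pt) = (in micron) 2.472e+08. Check: 0.2299 m^2 is already in m^2. 1 pt = 0.00035277778 m, so 2.636 pt = 2.636 * 0.00035277778 = 0.00092992222 m. Combine: 0.2299 m^2 / 0.00092992222 m = 247.22498 m. 1 micron = 1e-06 m, so 247.22498 m = 247.22498 / 1e-06 = 2.4722498e+08 micron ≈ 2.472e+08 micron (4 s.f.).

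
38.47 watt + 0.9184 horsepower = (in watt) 723.3. Check: 38.47 watt = 38.47 W. 1 horsepower = 745.69987 W, so 0.9184 horsepower = 0.9184 * 745.69987 = 684.85076 W. Sum: 38.47 + 684.85076 = 723.32076 W. 723.32076 W = 723.32076 watt ≈ 723.3 watt (4 s.f.).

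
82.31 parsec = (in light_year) 1 parsec = 3.0856776e+16 m, so 82.31 parsec = 82.31 * 3.0856776e+16 = 2.5398212e+18 m. 1 light_year = 9.4607305e+15 m, so 2.5398212e+18 m = 2.5398212e+18 / 9.4607305e+15 = 268.45931 light_year ≈ 268.5 light_year (4 s.f.). Final answer: 268.5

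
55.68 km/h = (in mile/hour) 34.6. Check: 1 km/h = 0.27777778 m/s, so 55.68 km/h = 55.68 * 0.27777778 = 15.466667 m/s. 1 mile/hour = 0.44704 m/s, so 15.466667 m/s = 15.466667 / 0.44704 = 34.597948 mile/hour ≈ 34.6 mile/hour (4 s.f.).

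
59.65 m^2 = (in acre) 0.01474. Check: 1 acre = 4046.8564 m^2, so 59.65 m^2 = 59.65 / 4046.8564 = 0.014739836 acre ≈ 0.01474 acre (4 s.f.).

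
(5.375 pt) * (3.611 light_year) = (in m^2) 6.478e+13. Check: 1 pt = 0.00035277778 m, so 5.375 pt = 5.375 * 0.00035277778 = 0.0018961806 m. 1 light_year = 9.4607305e+15 m, so 3.611 light_year = 3.611 * 9.4607305e+15 = 3.4162698e+16 m. Combine: 0.0018961806 m * 3.4162698e+16 m = 6.4778643e+13 m^2. Result: 6.4778643e+13 m^2 ≈ 6.478e+13 m^2 (4 s.f.).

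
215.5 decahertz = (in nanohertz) 1 decahertz = 10 Hz, so 215.5 decahertz = 215.5 * 10 = 2155 Hz. 1 nanohertz = 1e-09 Hz, so 2155 Hz = 2155 / 1e-09 = 2.155e+12 nanohertz. Final answer: 2.155e+12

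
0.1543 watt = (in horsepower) 0.1543 watt = 0.1543 W. 1 horsepower = 745.69987 W, so 0.1543 W = 0.1543 / 745.69987 = 0.00020691971 horsepower ≈ 0.0002069 horsepower (4 s.f.). Final answer: 0.0002069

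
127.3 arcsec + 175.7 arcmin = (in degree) 1 arcsec = 4.8481368e-06 rad, so 127.3 arcsec = 127.3 * 4.8481368e-06 = 0.00061716782 rad. 1 arcmin = 0.00029088821 rad, so 175.7 arcmin = 175.7 * 0.00029088821 = 0.051109058 rad. Sum: 0.00061716782 + 0.051109058 = 0.051726226 rad. 1 degree = 0.017453293 rad, so 0.051726226 rad = 0.051726226 / 0.017453293 = 2.9636944 degree ≈ 2.964 degree (4 s.f.). Final answer: 2.964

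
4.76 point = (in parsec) 1 point = 0.00035277778 m, so 4.76 point = 4.76 * 0.00035277778 = 0.0016792222 m. 1 parsec = 3.0856776e+16 m, so 0.0016792222 m = 0.0016792222 / 3.0856776e+16 = 5.4419886e-20 parsec ≈ 5.442e-20 parsec (4 s.f.). Final answer: 5.442e-20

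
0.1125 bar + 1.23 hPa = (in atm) 0.1122. Check: 1 bar = 100000 Pa, so 0.1125 bar = 0.1125 * 100000 = 11250 Pa. 1 hPa = 100 Pa, so 1.23 hPa = 1.23 * 100 = 123 Pa. Sum: 11250 + 123 = 11373 Pa. 1 atm = 101325 Pa, so 11373 Pa = 11373 / 101325 = 0.11224278 atm ≈ 0.1122 atm (4 s.f.).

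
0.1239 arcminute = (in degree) 1 arcminute = 0.00029088821 rad, so 0.1239 arcminute = 0.1239 * 0.00029088821 = 3.6041049e-05 rad. 1 degree = 0.017453293 rad, so 3.6041049e-05 rad = 3.6041049e-05 / 0.017453293 = 0.002065 degree. Final answer: 0.002065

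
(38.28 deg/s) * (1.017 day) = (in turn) 1 deg/s = 0.017453293 rad/s, so 38.28 deg/s = 38.28 * 0.017453293 = 0.66811204 rad/s. 1 day = 86400 s, so 1.017 day = 1.017 * 86400 = 87868.8 s. Combine: 0.66811204 rad/s * 87868.8 s = 58706.203 rad. 1 turn = 6.2831853 rad, so 58706.203 rad = 58706.203 / 6.2831853 = 9343.3824 turn ≈ 9343 turn (4 s.f.). Final answer: 9343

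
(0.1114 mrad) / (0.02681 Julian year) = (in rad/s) 1 mrad = 0.001 rad, so 0.1114 mrad = 0.1114 * 0.001 = 0.0001114 rad. 1 Julian year = 31557600 s, so 0.02681 Julian year = 0.02681 * 31557600 = 846059.26 s. Combine: 0.0001114 rad / 846059.26 s = 1.3166926e-10 rad/s. Result: 1.3166926e-10 rad/s ≈ 1.317e-10 rad/s (4 s.f.). Final answer: 1.317e-10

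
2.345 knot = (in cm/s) 1 knot = 0.51444444 m/s, so 2.345 knot = 2.345 * 0.51444444 = 1.2063722 m/s. 1 cm/s = 0.01 m/s, so 1.2063722 m/s = 1.2063722 / 0.01 = 120.63722 cm/s ≈ 120.6 cm/s (4 s.f.). Final answer: 120.6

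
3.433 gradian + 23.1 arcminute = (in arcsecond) 1 gradian = 0.015707963 rad, so 3.433 gradian = 3.433 * 0.015707963 = 0.053925438 rad. 1 arcminute = 0.00029088821 rad, so 23.1 arcminute = 23.1 * 0.00029088821 = 0.0067195176 rad. Sum: 0.053925438 + 0.0067195176 = 0.060644956 rad. 1 arcsecond = 4.8481368e-06 rad, so 0.060644956 rad = 0.060644956 / 4.8481368e-06 = 12508.92 arcsecond ≈ 1.251e+04 arcsecond (4 s.f.). Final answer: 1.251e+04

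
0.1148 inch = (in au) 1 inch = 0.0254 m, so 0.1148 inch = 0.1148 * 0.0254 = 0.00291592 m. 1 au = 1.4959787e+11 m, so 0.00291592 m = 0.00291592 / 1.4959787e+11 = 1.9491721e-14 au ≈ 1.949e-14 au (4 s.f.). Final answer: 1.949e-14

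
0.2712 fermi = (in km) 1 fermi = 1e-15 m, so 0.2712 fermi = 0.2712 * 1e-15 = 2.712e-16 m. 1 km = 1000 m, so 2.712e-16 m = 2.712e-16 / 1000 = 2.712e-19 km. Final answer: 2.712e-19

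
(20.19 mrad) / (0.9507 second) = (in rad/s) 0.02124. Check: 1 mrad = 0.001 rad, so 20.19 mrad = 20.19 * 0.001 = 0.02019 rad. 0.9507 second = 0.9507 s. Combine: 0.02019 rad / 0.9507 s = 0.021236983 rad/s. Result: 0.021236983 rad/s ≈ 0.02124 rad/s (4 s.f.).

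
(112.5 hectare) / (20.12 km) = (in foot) 1 hectare = 10000 m^2, so 112.5 hectare = 112.5 * 10000 = 1125000 m^2. 1 km = 1000 m, so 20.12 km = 20.12 * 1000 = 20120 m. Combine: 1125000 m^2 / 20120 m = 55.914513 m. 1 foot = 0.3048 m, so 55.914513 m = 55.914513 / 0.3048 = 183.44656 foot ≈ 183.4 foot (4 s.f.). Final answer: 183.4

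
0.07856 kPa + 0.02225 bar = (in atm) 0.02273. Check: 1 kPa = 1000 Pa, so 0.07856 kPa = 0.07856 * 1000 = 78.56 Pa. 1 bar = 100000 Pa, so 0.02225 bar = 0.02225 * 100000 = 2225 Pa. Sum: 78.56 + 2225 = 2303.56 Pa. 1 atm = 101325 Pa, so 2303.56 Pa = 2303.56 / 101325 = 0.02273437 atm ≈ 0.02273 atm (4 s.f.).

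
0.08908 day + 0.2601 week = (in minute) 1 day = 86400 s, so 0.08908 day = 0.08908 * 86400 = 7696.512 s. 1 week = 604800 s, so 0.2601 week = 0.2601 * 604800 = 157308.48 s. Sum: 7696.512 + 157308.48 = 165004.99 s. 1 minute = 60 s, so 165004.99 s = 165004.99 / 60 = 2750.0832 minute ≈ 2750 minute (4 s.f.). Final answer: 2750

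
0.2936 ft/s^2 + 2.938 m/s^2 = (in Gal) 1 ft/s^2 = 0.3048 m/s^2, so 0.2936 ft/s^2 = 0.2936 * 0.3048 = 0.08948928 m/s^2. 2.938 m/s^2 is already in m/s^2. Sum: 0.08948928 + 2.938 = 3.0274893 m/s^2. 1 Gal = 0.01 m/s^2, so 3.0274893 m/s^2 = 3.0274893 / 0.01 = 302.74893 Gal ≈ 302.7 Gal (4 s.f.). Final answer: 302.7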